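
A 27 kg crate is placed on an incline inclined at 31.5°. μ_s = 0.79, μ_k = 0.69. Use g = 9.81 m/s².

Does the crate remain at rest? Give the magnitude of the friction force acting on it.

f ≈ 138 N

N = m g cos θ = 226 N.
Down-slope weight component: m g sin θ = 138 N.
μ_s N = 178 N.
138 ≤ 178 N, so it stays put; friction = 138 N.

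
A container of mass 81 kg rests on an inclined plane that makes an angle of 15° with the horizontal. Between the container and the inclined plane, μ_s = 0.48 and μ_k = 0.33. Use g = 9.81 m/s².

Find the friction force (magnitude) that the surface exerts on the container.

Perpendicular to the surface, N = m g cos θ = 81·9.81·cos 15° = 767.5 N.
Along the slope the weight component is m g sin θ = 205.7 N; friction must supply exactly this, acting up-slope.
The static-friction ceiling is μ_s N = 0.48 × 767.5 = 368.4 N.
Since |205.7| ≤ 368.4 N, the container remains in static equilibrium and friction takes exactly the required value.

f ≈ 206 N (up the incline)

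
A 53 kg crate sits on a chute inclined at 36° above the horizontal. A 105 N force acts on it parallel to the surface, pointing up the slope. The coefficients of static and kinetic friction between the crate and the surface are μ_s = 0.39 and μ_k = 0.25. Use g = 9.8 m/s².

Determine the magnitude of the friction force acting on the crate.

Normal force: N = m g cos θ = 53 × 9.8 × cos 36° = 420.2 N.
Parallel to the incline, ΣF = 0 gives f = m g sin θ − P = 305.3 − 105 = 200.3 N (up-slope positive).
The static-friction ceiling is μ_s N = 0.39 × 420.2 = 163.9 N.
Since |200.3| > 163.9 N, static friction cannot hold it; the crate slides down the incline and kinetic friction applies: f = μ_k N = 0.25 × 420.2 = 105 N.

f ≈ 105 N (up the incline)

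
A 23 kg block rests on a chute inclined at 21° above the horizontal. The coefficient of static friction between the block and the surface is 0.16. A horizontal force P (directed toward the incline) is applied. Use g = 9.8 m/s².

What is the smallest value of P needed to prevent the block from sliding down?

The block tends to slide down (tan θ > μ_s), so at the point of impending slip friction acts up-slope at its limit: f = μ_s N.
Perpendicular to the incline: N = m g cos θ + P sin θ.
Along the incline: P cos θ + μ_s N = m g sin θ, i.e. P cos θ + μ_s (m g cos θ + P sin θ) = m g sin θ.
Solving, P (cos θ + μ_s sin θ) = m g (sin θ − μ_s cos θ), so P = 225×0.209/0.9909 = 47.5 N.

P_min ≈ 47.5 N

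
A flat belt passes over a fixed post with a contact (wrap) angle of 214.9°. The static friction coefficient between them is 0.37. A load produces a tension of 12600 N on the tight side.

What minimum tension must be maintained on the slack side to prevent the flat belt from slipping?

T_min ≈ 3150 N

Capstan equation at impending slip: T_tight/T_slack = e^{μβ}.
β = 214.9° = 3.751 rad; e^{μβ} = e^{0.37×3.751} = 4.006.
T_slack = T_tight / e^{μβ} = 12600 / 4.006 = 3150 N.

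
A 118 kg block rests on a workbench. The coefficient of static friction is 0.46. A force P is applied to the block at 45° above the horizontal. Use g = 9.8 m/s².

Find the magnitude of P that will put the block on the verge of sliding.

P ≈ 515 N

N = m g − P sin α (the pull lifts the block).
At impending slip, P cos α = μ_s N = μ_s (m g − P sin α).
Solving: P (cos α + μ_s sin α) = μ_s m g → P = 0.46×1160/(cos 45° + 0.46 sin 45°) = 532/1.032 = 515 N.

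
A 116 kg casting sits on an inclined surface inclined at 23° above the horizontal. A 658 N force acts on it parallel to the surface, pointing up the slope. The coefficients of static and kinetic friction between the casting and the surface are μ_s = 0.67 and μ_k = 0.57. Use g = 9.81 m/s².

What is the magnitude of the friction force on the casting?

f ≈ 213 N (down the incline)

The normal reaction is N = m g cos θ = 1047 N.
For equilibrium along the incline the friction force must supply f = m g sin θ − P = 444.6 − 658 = -213.4 N (positive meaning up-slope).
Maximum static friction available: μ_s N = 0.67 × 1047 = 701.8 N.
Since |-213.4| ≤ 701.8 N, no slip — friction simply equals what equilibrium demands.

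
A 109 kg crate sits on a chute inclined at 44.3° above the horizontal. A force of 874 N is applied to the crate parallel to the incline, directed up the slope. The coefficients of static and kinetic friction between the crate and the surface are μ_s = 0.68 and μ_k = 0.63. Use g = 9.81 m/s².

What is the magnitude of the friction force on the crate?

Perpendicular to the surface, N = m g cos θ = 109·9.81·cos 44.3° = 765.3 N.
The friction needed for equilibrium is m g sin θ − P = 746.8 − 874 = -127.2 N, measured positive up-slope.
Maximum static friction available: μ_s N = 0.68 × 765.3 = 520.4 N.
Since |-127.2| ≤ 520.4 N, static friction is sufficient; f equals the required value, not μ_s N.

f ≈ 127 N (down the incline)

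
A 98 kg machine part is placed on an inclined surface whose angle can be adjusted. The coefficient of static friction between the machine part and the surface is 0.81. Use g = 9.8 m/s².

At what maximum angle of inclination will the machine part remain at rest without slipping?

At the slip threshold, m g sin θ = μ_s · m g cos θ, so tan θ = μ_s.
θ_max = arctan(0.81) = 39°.

θ_max ≈ 39°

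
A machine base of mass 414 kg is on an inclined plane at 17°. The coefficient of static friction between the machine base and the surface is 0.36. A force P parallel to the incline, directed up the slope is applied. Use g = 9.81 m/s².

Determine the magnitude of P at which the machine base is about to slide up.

At impending motion up the slope, friction acts down-slope at its limit: f = μ_s N.
P is parallel to the surface, so N = m g cos θ = 3880 N.
Along the incline: P = m g sin θ + μ_s N = 1190 + 0.36×3880 = 2590 N.

P ≈ 2590 N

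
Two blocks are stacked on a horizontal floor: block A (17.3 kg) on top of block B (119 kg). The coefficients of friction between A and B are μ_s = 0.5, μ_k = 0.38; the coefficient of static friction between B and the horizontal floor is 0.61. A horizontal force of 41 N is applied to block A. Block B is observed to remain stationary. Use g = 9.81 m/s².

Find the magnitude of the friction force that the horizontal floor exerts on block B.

f ≈ 41 N

Between the blocks, N₁ = m_A g = 169.7 N.
Maximum static friction on A from B: μ_s N₁ = 0.5×169.7 = 84.86 N.
P = 41 N is within that limit, so A and B move together (both at rest); the A–B friction is simply f₁ = P = 41 N.
B experiences an equal 41 N forward from A (third law). B is in equilibrium, so the floor supplies f₂ = 41 N of static friction (limit μ_s(m_A+m_B)g = 815.6 N, not exceeded).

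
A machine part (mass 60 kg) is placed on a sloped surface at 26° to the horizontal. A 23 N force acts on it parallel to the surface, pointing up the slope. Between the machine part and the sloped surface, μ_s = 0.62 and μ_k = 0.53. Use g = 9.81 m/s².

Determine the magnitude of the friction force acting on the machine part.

The normal reaction is N = m g cos θ = 529 N.
The friction needed for equilibrium is m g sin θ − P = 258 − 23 = 235 N, measured positive up-slope.
The static-friction ceiling is μ_s N = 0.62 × 529 = 328 N.
Since |235| ≤ 328 N, static friction is sufficient; f equals the required value, not μ_s N.

f ≈ 235 N (up the incline)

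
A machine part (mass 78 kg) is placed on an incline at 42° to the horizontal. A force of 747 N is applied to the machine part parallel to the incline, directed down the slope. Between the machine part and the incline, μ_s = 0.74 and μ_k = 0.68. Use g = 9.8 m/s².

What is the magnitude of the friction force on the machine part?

The normal reaction is N = m g cos θ = 568.1 N.
The friction needed for equilibrium is m g sin θ + P = 511.5 + 747 = 1258 N, measured positive up-slope.
The static-friction ceiling is μ_s N = 0.74 × 568.1 = 420.4 N.
Since |1258| > 420.4 N, static friction cannot hold it; the machine part slides down the incline and kinetic friction applies: f = μ_k N = 0.68 × 568.1 = 386 N.

f ≈ 386 N (up the incline)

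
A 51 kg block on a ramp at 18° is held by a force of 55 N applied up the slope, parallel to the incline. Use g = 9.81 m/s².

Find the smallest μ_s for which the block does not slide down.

N = m g cos θ = 475.8 N.
Friction must make up the shortfall along the incline: f = m g sin θ − P = 154.6 − 55 = 99.6 N.
At the threshold f = μ_s N, so μ_s,min = 99.6/475.8 = 0.209.

μ_s,min ≈ 0.209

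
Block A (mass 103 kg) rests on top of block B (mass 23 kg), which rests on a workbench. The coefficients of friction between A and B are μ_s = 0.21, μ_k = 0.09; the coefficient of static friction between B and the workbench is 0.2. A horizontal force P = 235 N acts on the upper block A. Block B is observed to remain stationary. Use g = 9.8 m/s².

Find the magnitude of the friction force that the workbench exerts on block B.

f ≈ 90.8 N

The normal force B exerts on A is simply A's weight, N₁ = 1009 N.
So the A–B interface can sustain at most μ_s N₁ = 212 N of static friction.
Since P = 235 N > 212 N, A slides on B; the A–B friction is kinetic: f₁ = μ_k N₁ = 0.09×1009 = 90.8 N.
By Newton's third law B feels 90.8 N forward from A. With B stationary, the floor's static friction on B balances it: f₂ = 90.8 N (well within μ_s(m_A+m_B)g = 247 N).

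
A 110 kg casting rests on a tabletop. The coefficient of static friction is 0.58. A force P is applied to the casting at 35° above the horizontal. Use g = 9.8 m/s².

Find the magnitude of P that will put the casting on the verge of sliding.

N = m g − P sin α (the pull lifts the casting).
At impending slip, P cos α = μ_s N = μ_s (m g − P sin α).
Solving: P (cos α + μ_s sin α) = μ_s m g → P = 0.58×1080/(cos 35° + 0.58 sin 35°) = 625/1.152 = 543 N.

P ≈ 543 N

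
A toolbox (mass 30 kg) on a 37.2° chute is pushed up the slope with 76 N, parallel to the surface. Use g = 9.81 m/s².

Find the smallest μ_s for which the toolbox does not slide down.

N = m g cos θ = 234.4 N.
Friction must make up the shortfall along the incline: f = m g sin θ − P = 177.9 − 76 = 101.9 N.
At the threshold f = μ_s N, so μ_s,min = 101.9/234.4 = 0.435.

μ_s,min ≈ 0.435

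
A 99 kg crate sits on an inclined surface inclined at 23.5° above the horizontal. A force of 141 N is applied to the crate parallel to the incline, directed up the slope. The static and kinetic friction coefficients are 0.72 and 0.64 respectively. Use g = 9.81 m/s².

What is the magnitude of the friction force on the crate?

f ≈ 246 N (up the incline)

Perpendicular to the surface, N = m g cos θ = 99·9.81·cos 23.5° = 890.6 N.
For equilibrium along the incline the friction force must supply f = m g sin θ − P = 387.3 − 141 = 246.3 N (positive meaning up-slope).
Static friction can supply at most μ_s N = 641.3 N.
Since |246.3| ≤ 641.3 N, static friction is sufficient; f equals the required value, not μ_s N.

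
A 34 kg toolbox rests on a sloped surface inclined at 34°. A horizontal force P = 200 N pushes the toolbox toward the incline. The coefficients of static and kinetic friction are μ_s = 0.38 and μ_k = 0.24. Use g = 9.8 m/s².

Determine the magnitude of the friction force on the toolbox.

f ≈ 20.5 N (up the incline)

Normal direction: N = m g cos θ + P sin θ = 388.1 N.
Along the incline, the net driving force (taking up-slope positive) is P cos θ − m g sin θ = 165.8 − 186.3 = -20.52 N, so equilibrium requires friction f = 20.52 N (up-slope).
Maximum static friction: μ_s N = 0.38 × 388.1 = 147.5 N.
Since 20.52 N is within the 147.5 N limit, the toolbox stays put and friction is exactly 20.5 N.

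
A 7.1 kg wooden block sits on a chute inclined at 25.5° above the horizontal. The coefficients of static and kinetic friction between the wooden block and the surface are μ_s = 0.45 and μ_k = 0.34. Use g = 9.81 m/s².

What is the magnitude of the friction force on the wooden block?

f ≈ 21.4 N (up the incline)

The normal reaction is N = m g cos θ = 62.87 N.
For equilibrium along the incline, friction must balance the weight component: f = m g sin θ = 29.99 N up the slope.
Maximum static friction available: μ_s N = 0.45 × 62.87 = 28.29 N.
Since |29.99| > 28.29 N, static friction cannot hold it; the wooden block slides down the incline and kinetic friction applies: f = μ_k N = 0.34 × 62.87 = 21.4 N.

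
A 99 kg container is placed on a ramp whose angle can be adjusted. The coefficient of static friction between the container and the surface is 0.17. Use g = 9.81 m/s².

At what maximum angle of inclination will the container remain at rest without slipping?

θ_max ≈ 9.65°

At the slip threshold, m g sin θ = μ_s · m g cos θ, so tan θ = μ_s.
θ_max = arctan(0.17) = 9.65°.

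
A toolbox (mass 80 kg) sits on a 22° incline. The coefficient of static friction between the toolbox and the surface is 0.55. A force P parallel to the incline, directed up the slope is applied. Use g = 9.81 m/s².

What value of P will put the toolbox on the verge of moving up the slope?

P ≈ 694 N

At impending motion up the slope, friction acts down-slope at its limit: f = μ_s N.
P is parallel to the surface, so N = m g cos θ = 728 N.
Along the incline: P = m g sin θ + μ_s N = 294 + 0.55×728 = 694 N.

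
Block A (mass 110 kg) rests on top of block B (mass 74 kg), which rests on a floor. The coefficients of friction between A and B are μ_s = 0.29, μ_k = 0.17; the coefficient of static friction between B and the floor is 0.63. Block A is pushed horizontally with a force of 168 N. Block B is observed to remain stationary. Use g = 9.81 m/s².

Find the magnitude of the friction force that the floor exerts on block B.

f ≈ 168 N

The normal force B exerts on A is simply A's weight, N₁ = 1079 N.
Maximum static friction on A from B: μ_s N₁ = 0.29×1079 = 312.9 N.
P = 168 N is within that limit, so A and B move together (both at rest); the A–B friction is simply f₁ = P = 168 N.
By Newton's third law B feels 168 N forward from A. With B stationary, the floor's static friction on B balances it: f₂ = 168 N (well within μ_s(m_A+m_B)g = 1137 N).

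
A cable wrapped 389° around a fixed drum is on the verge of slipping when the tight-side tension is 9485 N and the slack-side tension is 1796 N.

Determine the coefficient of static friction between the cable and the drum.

T₂/T₁ = e^{μβ} → μ = ln(T₂/T₁)/β.
β = 389° = 6.789 rad.
μ = ln(9485/1796)/6.789 = ln(5.281)/6.789 = 0.245.

μ ≈ 0.245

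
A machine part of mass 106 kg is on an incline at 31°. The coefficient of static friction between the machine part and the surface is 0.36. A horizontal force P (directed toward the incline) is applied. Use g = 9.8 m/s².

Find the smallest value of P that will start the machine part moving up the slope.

P ≈ 1270 N

At impending motion up the slope, friction acts down-slope at its limit: f = μ_s N.
Perpendicular to the incline: N = m g cos θ + P sin θ.
Along the incline: P cos θ = m g sin θ + μ_s N = m g sin θ + μ_s (m g cos θ + P sin θ).
Solving, P (cos θ − μ_s sin θ) = m g (sin θ + μ_s cos θ), so P = 106×9.8×(sin 31° + 0.36 cos 31°)/(cos 31° − 0.36 sin 31°) = 1040×0.8236/0.6718 = 1270 N.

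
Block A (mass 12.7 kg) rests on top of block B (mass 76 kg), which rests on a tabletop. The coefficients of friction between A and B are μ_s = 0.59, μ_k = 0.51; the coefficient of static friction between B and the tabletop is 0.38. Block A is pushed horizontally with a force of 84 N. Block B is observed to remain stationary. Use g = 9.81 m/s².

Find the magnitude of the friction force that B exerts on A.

f ≈ 63.5 N

The normal force B exerts on A is simply A's weight, N₁ = 124.6 N.
So the A–B interface can sustain at most μ_s N₁ = 73.51 N of static friction.
Since P = 84 N > 73.51 N, A slides on B; the A–B friction is kinetic: f₁ = μ_k N₁ = 0.51×124.6 = 63.5 N.
By Newton's third law B feels 63.5 N forward from A. With B stationary, the floor's static friction on B balances it: f₂ = 63.5 N (well within μ_s(m_A+m_B)g = 330.7 N).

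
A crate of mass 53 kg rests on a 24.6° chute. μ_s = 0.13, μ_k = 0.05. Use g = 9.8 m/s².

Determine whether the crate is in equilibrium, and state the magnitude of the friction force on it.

N = m g cos θ = 472 N.
Down-slope weight component: m g sin θ = 216 N.
μ_s N = 61.4 N.
216 > 61.4 N, so it slides; kinetic friction f = μ_k N = 0.05×472 = 23.6 N.

f ≈ 23.6 N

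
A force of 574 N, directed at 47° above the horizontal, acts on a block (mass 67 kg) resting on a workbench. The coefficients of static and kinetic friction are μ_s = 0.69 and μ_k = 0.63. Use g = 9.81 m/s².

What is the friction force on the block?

f ≈ 150 N

N = m g − P sin α = 657.3 − 574×sin 47° = 237.5 N.
Horizontally, friction must balance P cos α = 391.5 N.
μ_s N = 0.69 × 237.5 = 163.9 N.
391.5 > 163.9 N → the block slides; f = μ_k N = 0.63×237.5 = 150 N.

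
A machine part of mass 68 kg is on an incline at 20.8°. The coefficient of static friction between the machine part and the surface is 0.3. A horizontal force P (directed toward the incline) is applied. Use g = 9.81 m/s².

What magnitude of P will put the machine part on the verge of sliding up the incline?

At impending motion up the slope, friction acts down-slope at its limit: f = μ_s N.
Perpendicular to the incline: N = m g cos θ + P sin θ.
Along the incline: P cos θ = m g sin θ + μ_s N = m g sin θ + μ_s (m g cos θ + P sin θ).
Solving, P (cos θ − μ_s sin θ) = m g (sin θ + μ_s cos θ), so P = 68×9.81×(sin 20.8° + 0.3 cos 20.8°)/(cos 20.8° − 0.3 sin 20.8°) = 667×0.6356/0.8283 = 512 N.

P ≈ 512 N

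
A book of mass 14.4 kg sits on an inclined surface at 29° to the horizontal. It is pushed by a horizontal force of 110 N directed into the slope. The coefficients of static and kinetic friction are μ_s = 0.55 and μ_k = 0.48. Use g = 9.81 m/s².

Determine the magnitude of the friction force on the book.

f ≈ 27.7 N (down the incline)

The horizontal push has a component P sin θ into the surface, so N = m g cos θ + P sin θ = 123.6 + 53.33 = 176.9 N.
Along the incline, the net driving force (taking up-slope positive) is P cos θ − m g sin θ = 96.21 − 68.49 = 27.72 N, so equilibrium requires friction f = -27.72 N (down-slope).
The limit of static friction is μ_s N = 97.28 N.
Since 27.72 N is within the 97.28 N limit, the book stays put and friction is exactly 27.7 N.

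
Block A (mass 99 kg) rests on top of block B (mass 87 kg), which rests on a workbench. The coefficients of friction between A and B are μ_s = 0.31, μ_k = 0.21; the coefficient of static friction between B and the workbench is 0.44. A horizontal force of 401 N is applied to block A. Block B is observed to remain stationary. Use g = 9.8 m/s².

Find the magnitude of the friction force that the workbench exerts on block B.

Between the blocks, N₁ = m_A g = 970.2 N.
So the A–B interface can sustain at most μ_s N₁ = 300.8 N of static friction.
P = 401 N exceeds that limit, so A slips over B and the interface friction becomes kinetic: f₁ = μ_k N₁ = 0.21×970.2 = 204 N.
By Newton's third law B feels 204 N forward from A. With B stationary, the floor's static friction on B balances it: f₂ = 204 N (well within μ_s(m_A+m_B)g = 802 N).

f ≈ 204 N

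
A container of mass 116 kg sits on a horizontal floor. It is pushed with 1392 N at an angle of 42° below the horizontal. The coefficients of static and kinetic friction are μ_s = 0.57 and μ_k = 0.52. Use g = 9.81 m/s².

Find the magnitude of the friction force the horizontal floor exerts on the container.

f ≈ 1030 N

N = m g + P sin α = 1138 + 1392×sin 42° = 2069 N.
The horizontal driving force is P cos α = 1034 N, so equilibrium needs friction f = 1034 N.
The static-friction limit is μ_s N = 1180 N.
Since 1034 N does not exceed the limit, the container stays at rest and f = 1030 N.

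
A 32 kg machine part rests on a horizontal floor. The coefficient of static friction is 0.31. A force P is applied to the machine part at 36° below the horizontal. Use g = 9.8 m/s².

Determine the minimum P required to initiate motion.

P ≈ 155 N

N = m g + P sin α (the push presses the machine part into the horizontal floor).
At impending slip, P cos α = μ_s N = μ_s (m g + P sin α).
Solving: P (cos α − μ_s sin α) = μ_s m g → P = 0.31×314/(cos 36° − 0.31 sin 36°) = 97.2/0.6268 = 155 N.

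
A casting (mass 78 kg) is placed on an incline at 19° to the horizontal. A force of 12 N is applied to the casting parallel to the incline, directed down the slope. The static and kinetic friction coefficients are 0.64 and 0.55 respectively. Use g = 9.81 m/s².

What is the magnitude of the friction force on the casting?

The normal reaction is N = m g cos θ = 723.5 N.
For equilibrium along the incline the friction force must supply f = m g sin θ + P = 249.1 + 12 = 261.1 N (positive meaning up-slope).
Static friction can supply at most μ_s N = 463 N.
Since |261.1| ≤ 463 N, no slip — friction simply equals what equilibrium demands.

f ≈ 261 N (up the incline)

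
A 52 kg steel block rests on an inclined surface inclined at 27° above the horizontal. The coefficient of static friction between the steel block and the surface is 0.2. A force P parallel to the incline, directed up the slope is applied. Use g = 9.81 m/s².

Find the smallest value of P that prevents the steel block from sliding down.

The steel block tends to slide down (tan θ > μ_s), so at the point of impending slip friction acts up-slope at its limit: f = μ_s N.
P is parallel to the surface, so N = m g cos θ = 455 N.
Along the incline: P + μ_s N = m g sin θ, so P = 232 − 0.2×455 = 141 N.

P_min ≈ 141 N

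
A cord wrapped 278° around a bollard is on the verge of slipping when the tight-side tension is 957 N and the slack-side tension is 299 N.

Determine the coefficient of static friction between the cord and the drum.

T₂/T₁ = e^{μβ} → μ = ln(T₂/T₁)/β.
β = 278° = 4.852 rad.
μ = ln(957/299)/4.852 = ln(3.201)/4.852 = 0.24.

μ ≈ 0.24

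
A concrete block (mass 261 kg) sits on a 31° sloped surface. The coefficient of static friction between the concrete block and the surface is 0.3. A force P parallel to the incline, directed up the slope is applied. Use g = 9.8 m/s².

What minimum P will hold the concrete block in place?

The concrete block tends to slide down (tan θ > μ_s), so at the point of impending slip friction acts up-slope at its limit: f = μ_s N.
P is parallel to the surface, so N = m g cos θ = 2190 N.
Along the incline: P + μ_s N = m g sin θ, so P = 1320 − 0.3×2190 = 660 N.

P_min ≈ 660 N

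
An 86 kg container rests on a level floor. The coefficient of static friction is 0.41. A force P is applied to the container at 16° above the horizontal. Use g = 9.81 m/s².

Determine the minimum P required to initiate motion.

N = m g − P sin α (the pull lifts the container).
At impending slip, P cos α = μ_s N = μ_s (m g − P sin α).
Solving: P (cos α + μ_s sin α) = μ_s m g → P = 0.41×844/(cos 16° + 0.41 sin 16°) = 346/1.074 = 322 N.

P ≈ 322 N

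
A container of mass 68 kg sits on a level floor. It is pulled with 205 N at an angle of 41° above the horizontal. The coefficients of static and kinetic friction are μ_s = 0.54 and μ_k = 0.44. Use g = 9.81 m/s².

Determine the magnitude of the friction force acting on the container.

f ≈ 155 N

The vertical component of P reduces the normal force: N = m g − P sin α = 667.1 − 134.5 = 532.6 N.
Horizontally, friction must balance P cos α = 154.7 N.
The static-friction limit is μ_s N = 287.6 N.
154.7 ≤ 287.6 N → static; friction equals the required 155 N.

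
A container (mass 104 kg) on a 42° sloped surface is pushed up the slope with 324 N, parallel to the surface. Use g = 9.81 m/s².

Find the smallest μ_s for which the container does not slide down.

μ_s,min ≈ 0.473

N = m g cos θ = 758.2 N.
Friction must make up the shortfall along the incline: f = m g sin θ − P = 682.7 − 324 = 358.7 N.
At the threshold f = μ_s N, so μ_s,min = 358.7/758.2 = 0.473.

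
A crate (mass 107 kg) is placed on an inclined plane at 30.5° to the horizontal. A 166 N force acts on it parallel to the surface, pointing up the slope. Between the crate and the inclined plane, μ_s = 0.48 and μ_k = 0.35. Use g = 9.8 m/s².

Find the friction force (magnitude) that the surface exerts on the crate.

f ≈ 366 N (up the incline)

The normal reaction is N = m g cos θ = 903.5 N.
The friction needed for equilibrium is m g sin θ − P = 532.2 − 166 = 366.2 N, measured positive up-slope.
The static-friction ceiling is μ_s N = 0.48 × 903.5 = 433.7 N.
Since |366.2| ≤ 433.7 N, the crate remains in static equilibrium and friction takes exactly the required value.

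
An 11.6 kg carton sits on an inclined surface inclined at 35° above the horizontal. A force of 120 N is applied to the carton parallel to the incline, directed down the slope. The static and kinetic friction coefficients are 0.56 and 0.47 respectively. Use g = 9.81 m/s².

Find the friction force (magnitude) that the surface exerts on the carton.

f ≈ 43.8 N (up the incline)

Perpendicular to the surface, N = m g cos θ = 11.6·9.81·cos 35° = 93.22 N.
Parallel to the incline, ΣF = 0 gives f = m g sin θ + P = 65.27 + 120 = 185.3 N (up-slope positive).
The static-friction ceiling is μ_s N = 0.56 × 93.22 = 52.2 N.
|185.3| exceeds 52.2 N, so the carton slips down-slope; friction is kinetic, f = μ_k N = 0.47×93.22 = 43.8 N.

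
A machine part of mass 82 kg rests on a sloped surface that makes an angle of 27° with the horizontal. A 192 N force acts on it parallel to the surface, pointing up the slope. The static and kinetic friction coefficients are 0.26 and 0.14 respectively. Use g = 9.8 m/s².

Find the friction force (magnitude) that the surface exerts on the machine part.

f ≈ 173 N (up the incline)

Normal force: N = m g cos θ = 82 × 9.8 × cos 27° = 716 N.
Parallel to the incline, ΣF = 0 gives f = m g sin θ − P = 364.8 − 192 = 172.8 N (up-slope positive).
Static friction can supply at most μ_s N = 186.2 N.
Since |172.8| ≤ 186.2 N, static friction is sufficient; f equals the required value, not μ_s N.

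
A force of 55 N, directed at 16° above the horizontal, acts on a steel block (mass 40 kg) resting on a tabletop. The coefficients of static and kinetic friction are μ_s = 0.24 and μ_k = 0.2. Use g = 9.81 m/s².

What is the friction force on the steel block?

Vertical equilibrium gives N = m g − P sin α = 377.2 N.
The horizontal driving force is P cos α = 52.87 N, so equilibrium needs friction f = 52.87 N.
μ_s N = 0.24 × 377.2 = 90.54 N.
52.87 ≤ 90.54 N → static; friction equals the required 52.9 N.

f ≈ 52.9 N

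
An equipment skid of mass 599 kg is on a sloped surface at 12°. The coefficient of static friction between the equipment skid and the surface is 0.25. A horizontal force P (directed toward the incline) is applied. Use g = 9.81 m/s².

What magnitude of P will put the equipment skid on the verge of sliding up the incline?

P ≈ 2870 N

At impending motion up the slope, friction acts down-slope at its limit: f = μ_s N.
Perpendicular to the incline: N = m g cos θ + P sin θ.
Along the incline: P cos θ = m g sin θ + μ_s N = m g sin θ + μ_s (m g cos θ + P sin θ).
Solving, P (cos θ − μ_s sin θ) = m g (sin θ + μ_s cos θ), so P = 599×9.81×(sin 12° + 0.25 cos 12°)/(cos 12° − 0.25 sin 12°) = 5880×0.4524/0.9262 = 2870 N.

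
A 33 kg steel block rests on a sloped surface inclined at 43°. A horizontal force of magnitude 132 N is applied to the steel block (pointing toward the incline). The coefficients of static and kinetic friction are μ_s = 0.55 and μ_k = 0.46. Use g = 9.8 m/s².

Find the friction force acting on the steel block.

The horizontal push has a component P sin θ into the surface, so N = m g cos θ + P sin θ = 236.5 + 90.02 = 326.5 N.
Parallel to the incline: P cos θ − m g sin θ = 96.54 − 220.6 = -124 N; the friction needed to balance this is 124 N acting up the slope.
The limit of static friction is μ_s N = 179.6 N.
|f_req| = 124 ≤ 179.6 N → the steel block is in equilibrium; friction equals the required value.

f ≈ 124 N (up the incline)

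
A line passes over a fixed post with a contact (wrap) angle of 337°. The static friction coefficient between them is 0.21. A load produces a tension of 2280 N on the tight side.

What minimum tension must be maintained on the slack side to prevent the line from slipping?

Capstan equation at impending slip: T_tight/T_slack = e^{μβ}.
β = 337° = 5.882 rad; e^{μβ} = e^{0.21×5.882} = 3.439.
T_slack = T_tight / e^{μβ} = 2280 / 3.439 = 663 N.

T_min ≈ 663 N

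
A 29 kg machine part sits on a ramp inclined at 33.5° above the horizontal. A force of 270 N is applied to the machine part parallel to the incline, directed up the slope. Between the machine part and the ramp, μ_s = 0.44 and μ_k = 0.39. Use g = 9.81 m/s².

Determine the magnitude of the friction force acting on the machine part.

The normal reaction is N = m g cos θ = 237.2 N.
The friction needed for equilibrium is m g sin θ − P = 157 − 270 = -113 N, measured positive up-slope.
Maximum static friction available: μ_s N = 0.44 × 237.2 = 104.4 N.
Since |-113| > 104.4 N, static friction cannot hold it; the machine part slides up the incline and kinetic friction applies: f = μ_k N = 0.39 × 237.2 = 92.5 N.

f ≈ 92.5 N (down the incline)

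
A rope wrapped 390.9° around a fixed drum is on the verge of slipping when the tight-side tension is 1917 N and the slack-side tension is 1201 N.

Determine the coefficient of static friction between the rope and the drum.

μ ≈ 0.0685

T₂/T₁ = e^{μβ} → μ = ln(T₂/T₁)/β.
β = 390.9° = 6.822 rad.
μ = ln(1917/1201)/6.822 = ln(1.596)/6.822 = 0.0685.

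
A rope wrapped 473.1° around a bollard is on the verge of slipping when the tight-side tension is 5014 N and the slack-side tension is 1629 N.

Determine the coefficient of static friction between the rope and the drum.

μ ≈ 0.136

T₂/T₁ = e^{μβ} → μ = ln(T₂/T₁)/β.
β = 473.1° = 8.257 rad.
μ = ln(5014/1629)/8.257 = ln(3.078)/8.257 = 0.136.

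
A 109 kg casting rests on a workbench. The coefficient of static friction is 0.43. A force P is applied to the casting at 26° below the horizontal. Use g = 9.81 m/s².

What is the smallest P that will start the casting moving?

P ≈ 647 N

N = m g + P sin α (the push presses the casting into the workbench).
At impending slip, P cos α = μ_s N = μ_s (m g + P sin α).
Solving: P (cos α − μ_s sin α) = μ_s m g → P = 0.43×1070/(cos 26° − 0.43 sin 26°) = 460/0.7103 = 647 N.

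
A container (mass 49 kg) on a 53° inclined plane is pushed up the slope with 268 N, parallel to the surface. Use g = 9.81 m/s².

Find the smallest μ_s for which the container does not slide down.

N = m g cos θ = 289.3 N.
Friction must make up the shortfall along the incline: f = m g sin θ − P = 383.9 − 268 = 115.9 N.
At the threshold f = μ_s N, so μ_s,min = 115.9/289.3 = 0.401.

μ_s,min ≈ 0.401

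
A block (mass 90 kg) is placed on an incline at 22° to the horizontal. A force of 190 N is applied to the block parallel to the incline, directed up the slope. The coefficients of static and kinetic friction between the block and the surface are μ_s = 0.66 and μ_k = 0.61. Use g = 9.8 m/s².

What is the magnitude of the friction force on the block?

Normal force: N = m g cos θ = 90 × 9.8 × cos 22° = 817.8 N.
Parallel to the incline, ΣF = 0 gives f = m g sin θ − P = 330.4 − 190 = 140.4 N (up-slope positive).
The static-friction ceiling is μ_s N = 0.66 × 817.8 = 539.7 N.
Since |140.4| ≤ 539.7 N, no slip — friction simply equals what equilibrium demands.

f ≈ 140 N (up the incline)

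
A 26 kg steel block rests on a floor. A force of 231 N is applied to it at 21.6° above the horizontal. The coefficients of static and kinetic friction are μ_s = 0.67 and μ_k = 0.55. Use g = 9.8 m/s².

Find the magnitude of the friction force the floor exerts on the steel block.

f ≈ 93.4 N

N = m g − P sin α = 254.8 − 231×sin 21.6° = 169.8 N.
For equilibrium, f = P cos α = 231×cos 21.6° = 214.8 N.
μ_s N = 0.67 × 169.8 = 113.7 N.
The required friction exceeds μ_s N, so the steel block moves and f = μ_k N = 93.4 N.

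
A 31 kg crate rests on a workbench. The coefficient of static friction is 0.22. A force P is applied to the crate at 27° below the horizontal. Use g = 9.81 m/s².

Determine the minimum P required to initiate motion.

N = m g + P sin α (the push presses the crate into the workbench).
At impending slip, P cos α = μ_s N = μ_s (m g + P sin α).
Solving: P (cos α − μ_s sin α) = μ_s m g → P = 0.22×304/(cos 27° − 0.22 sin 27°) = 66.9/0.7911 = 84.6 N.

P ≈ 84.6 N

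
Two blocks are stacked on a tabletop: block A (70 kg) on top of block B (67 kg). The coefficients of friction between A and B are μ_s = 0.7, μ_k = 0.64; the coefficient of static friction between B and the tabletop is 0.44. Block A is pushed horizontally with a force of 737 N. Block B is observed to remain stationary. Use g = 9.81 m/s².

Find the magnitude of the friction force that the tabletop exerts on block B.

The normal force B exerts on A is simply A's weight, N₁ = 686.7 N.
So the A–B interface can sustain at most μ_s N₁ = 480.7 N of static friction.
P = 737 N exceeds that limit, so A slips over B and the interface friction becomes kinetic: f₁ = μ_k N₁ = 0.64×686.7 = 439 N.
By Newton's third law B feels 439 N forward from A. With B stationary, the floor's static friction on B balances it: f₂ = 439 N (well within μ_s(m_A+m_B)g = 591.3 N).

f ≈ 439 N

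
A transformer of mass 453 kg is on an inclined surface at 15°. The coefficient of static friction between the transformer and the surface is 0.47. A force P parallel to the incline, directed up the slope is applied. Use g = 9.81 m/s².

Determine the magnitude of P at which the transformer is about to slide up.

P ≈ 3170 N

At impending motion up the slope, friction acts down-slope at its limit: f = μ_s N.
P is parallel to the surface, so N = m g cos θ = 4290 N.
Along the incline: P = m g sin θ + μ_s N = 1150 + 0.47×4290 = 3170 N.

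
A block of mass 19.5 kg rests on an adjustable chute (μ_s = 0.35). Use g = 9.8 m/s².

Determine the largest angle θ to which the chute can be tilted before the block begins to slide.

At the slip threshold, m g sin θ = μ_s · m g cos θ, so tan θ = μ_s.
θ_max = arctan(0.35) = 19.3°.

θ_max ≈ 19.3°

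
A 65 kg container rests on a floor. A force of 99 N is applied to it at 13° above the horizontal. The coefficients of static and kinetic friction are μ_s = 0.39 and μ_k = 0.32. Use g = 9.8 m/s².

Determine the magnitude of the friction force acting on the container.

N = m g − P sin α = 637 − 99×sin 13° = 614.7 N.
The horizontal driving force is P cos α = 96.46 N, so equilibrium needs friction f = 96.46 N.
μ_s N = 0.39 × 614.7 = 239.7 N.
Since 96.46 N does not exceed the limit, the container stays at rest and f = 96.5 N.

f ≈ 96.5 N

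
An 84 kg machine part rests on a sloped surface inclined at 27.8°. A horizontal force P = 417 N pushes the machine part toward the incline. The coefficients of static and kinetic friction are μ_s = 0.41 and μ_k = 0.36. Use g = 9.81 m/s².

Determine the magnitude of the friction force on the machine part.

Normal direction: N = m g cos θ + P sin θ = 923.4 N.
Parallel to the incline: P cos θ − m g sin θ = 368.9 − 384.3 = -15.45 N; the friction needed to balance this is 15.45 N acting up the slope.
The limit of static friction is μ_s N = 378.6 N.
Since 15.45 N is within the 378.6 N limit, the machine part stays put and friction is exactly 15.5 N.

f ≈ 15.5 N (up the incline)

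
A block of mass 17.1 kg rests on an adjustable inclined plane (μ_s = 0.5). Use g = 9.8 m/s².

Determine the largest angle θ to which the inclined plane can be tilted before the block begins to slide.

At the slip threshold, m g sin θ = μ_s · m g cos θ, so tan θ = μ_s.
θ_max = arctan(0.5) = 26.6°.

θ_max ≈ 26.6°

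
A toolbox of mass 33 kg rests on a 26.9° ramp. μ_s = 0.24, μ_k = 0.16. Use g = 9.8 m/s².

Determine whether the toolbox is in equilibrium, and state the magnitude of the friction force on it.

f ≈ 46.1 N

N = m g cos θ = 288 N.
Down-slope weight component: m g sin θ = 146 N.
μ_s N = 69.2 N.
146 > 69.2 N, so it slides; kinetic friction f = μ_k N = 0.16×288 = 46.1 N.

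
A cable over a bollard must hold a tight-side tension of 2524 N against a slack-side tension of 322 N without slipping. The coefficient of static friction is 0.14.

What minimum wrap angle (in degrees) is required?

β_min ≈ 843°

T₂/T₁ = e^{μβ} → β = ln(T₂/T₁)/μ.
β = ln(2524/322)/0.14 = 2.059/0.14 = 14.71 rad.
In degrees: β = 14.71 × 180/π = 843°.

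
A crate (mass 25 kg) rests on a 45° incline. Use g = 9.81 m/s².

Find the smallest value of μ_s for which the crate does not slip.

At the slip threshold m g sin θ = μ_s m g cos θ, so μ_s,min = tan θ.
μ_s,min = tan 45° = 1.

μ_s,min ≈ 1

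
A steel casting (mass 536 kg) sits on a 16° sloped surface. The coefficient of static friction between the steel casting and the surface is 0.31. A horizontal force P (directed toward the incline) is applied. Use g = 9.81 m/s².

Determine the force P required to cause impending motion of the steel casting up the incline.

P ≈ 3440 N

At impending motion up the slope, friction acts down-slope at its limit: f = μ_s N.
Perpendicular to the incline: N = m g cos θ + P sin θ.
Along the incline: P cos θ = m g sin θ + μ_s N = m g sin θ + μ_s (m g cos θ + P sin θ).
Solving, P (cos θ − μ_s sin θ) = m g (sin θ + μ_s cos θ), so P = 536×9.81×(sin 16° + 0.31 cos 16°)/(cos 16° − 0.31 sin 16°) = 5260×0.5736/0.8758 = 3440 N.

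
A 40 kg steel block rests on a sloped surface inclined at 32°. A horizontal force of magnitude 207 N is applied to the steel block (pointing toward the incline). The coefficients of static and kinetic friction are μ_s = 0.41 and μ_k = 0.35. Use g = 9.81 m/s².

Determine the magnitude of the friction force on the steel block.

Normal direction: N = m g cos θ + P sin θ = 442.5 N.
Parallel to the incline: P cos θ − m g sin θ = 175.5 − 207.9 = -32.39 N; the friction needed to balance this is 32.39 N acting up the slope.
Maximum static friction: μ_s N = 0.41 × 442.5 = 181.4 N.
Since 32.39 N is within the 181.4 N limit, the steel block stays put and friction is exactly 32.4 N.

f ≈ 32.4 N (up the incline)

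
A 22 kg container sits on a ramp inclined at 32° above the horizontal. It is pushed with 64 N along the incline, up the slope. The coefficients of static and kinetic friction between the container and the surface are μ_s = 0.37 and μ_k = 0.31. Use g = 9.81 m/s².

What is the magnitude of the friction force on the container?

The normal reaction is N = m g cos θ = 183 N.
The friction needed for equilibrium is m g sin θ − P = 114.4 − 64 = 50.37 N, measured positive up-slope.
Static friction can supply at most μ_s N = 67.72 N.
Since |50.37| ≤ 67.72 N, no slip — friction simply equals what equilibrium demands.

f ≈ 50.4 N (up the incline)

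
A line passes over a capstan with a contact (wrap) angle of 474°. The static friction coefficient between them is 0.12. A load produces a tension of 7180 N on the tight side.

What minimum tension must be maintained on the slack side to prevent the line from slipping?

T_min ≈ 2660 N

Capstan equation at impending slip: T_tight/T_slack = e^{μβ}.
β = 474° = 8.273 rad; e^{μβ} = e^{0.12×8.273} = 2.699.
T_slack = T_tight / e^{μβ} = 7180 / 2.699 = 2660 N.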